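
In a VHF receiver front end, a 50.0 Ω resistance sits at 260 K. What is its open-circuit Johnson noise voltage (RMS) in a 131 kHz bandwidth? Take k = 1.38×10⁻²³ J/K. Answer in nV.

V_n = √(4kTRB)
4kTRB = 4 × 1.38×10⁻²³ × 260 × 5.00×10¹ × 1.31×10⁵ = 9.40×10⁻¹⁴ V²
V_n = √(9.40×10⁻¹⁴) = 3.07×10⁻⁷ V = 307 nV

307 nV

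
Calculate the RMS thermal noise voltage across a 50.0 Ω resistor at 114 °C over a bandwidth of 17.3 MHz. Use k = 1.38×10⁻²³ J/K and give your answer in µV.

4.30 µV

T = 114 °C + 273.15 = 387.15 K
V_n = √(4kTRB)
4kTRB = 4 × 1.38×10⁻²³ × 387.15 × 5.00×10¹ × 1.73×10⁷ = 1.85×10⁻¹¹ V²
V_n = √(1.85×10⁻¹¹) = 4.30×10⁻⁶ V = 4.30 µV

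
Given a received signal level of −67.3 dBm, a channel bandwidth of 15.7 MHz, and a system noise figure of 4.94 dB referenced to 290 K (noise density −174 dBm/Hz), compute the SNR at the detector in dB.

29.8 dB

Noise floor: N = −174 + 10 log₁₀(B) + NF
10 log₁₀(1.57×10⁷) = 71.96 dB
N = −174 + 71.96 + 4.94 = −97.10 dBm
SNR = P_sig − N = −67.3 − (−97.10) = 29.80 dB → 29.8 dB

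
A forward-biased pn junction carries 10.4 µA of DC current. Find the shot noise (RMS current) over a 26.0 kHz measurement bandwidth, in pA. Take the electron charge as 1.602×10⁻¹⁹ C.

I_n = √(2qI·B)
2qI·B = 2 × 1.602×10⁻¹⁹ × 1.04×10⁻⁵ × 2.60×10⁴ = 8.66×10⁻²⁰ A²
I_n = √(8.66×10⁻²⁰) = 2.94×10⁻¹⁰ A = 294 pA

294 pA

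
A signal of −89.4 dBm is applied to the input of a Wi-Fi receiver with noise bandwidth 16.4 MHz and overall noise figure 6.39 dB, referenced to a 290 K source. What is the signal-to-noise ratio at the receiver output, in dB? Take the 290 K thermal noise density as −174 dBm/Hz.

Noise floor: N = −174 + 10 log₁₀(B) + NF
10 log₁₀(1.64×10⁷) = 72.15 dB
N = −174 + 72.15 + 6.39 = −95.46 dBm
SNR = P_sig − N = −89.4 − (−95.46) = 6.06 dB → 6.1 dB

6.1 dB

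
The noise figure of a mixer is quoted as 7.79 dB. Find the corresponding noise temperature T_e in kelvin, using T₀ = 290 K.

F = 10^(7.79/10) = 6.01174
T_e = (F − 1)·T₀ = (6.01174 − 1) × 290 = 1453 K

1453 K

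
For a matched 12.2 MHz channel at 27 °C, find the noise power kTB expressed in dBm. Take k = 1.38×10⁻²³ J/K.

−103.0 dBm

T = 27 °C + 273.15 = 300.15 K
P_n = kTB = 1.38×10⁻²³ × 300.15 × 1.22×10⁷ = 5.05×10⁻¹⁴ W
In dBm: 10 log₁₀(5.05×10⁻¹⁴ / 10⁻³) = −103.0 dBm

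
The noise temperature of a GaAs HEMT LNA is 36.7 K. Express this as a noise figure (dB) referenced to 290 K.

0.518 dB

F = 1 + T_e/T₀ = 1 + 36.7/290 = 1.12655
NF = 10 log₁₀(1.12655) = 0.518 dB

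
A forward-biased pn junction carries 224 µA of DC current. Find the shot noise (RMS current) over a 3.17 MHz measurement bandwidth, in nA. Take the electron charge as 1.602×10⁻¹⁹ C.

15.1 nA

I_n = √(2qI·B)
2qI·B = 2 × 1.602×10⁻¹⁹ × 2.24×10⁻⁴ × 3.17×10⁶ = 2.28×10⁻¹⁶ A²
I_n = √(2.28×10⁻¹⁶) = 1.51×10⁻⁸ A = 15.1 nA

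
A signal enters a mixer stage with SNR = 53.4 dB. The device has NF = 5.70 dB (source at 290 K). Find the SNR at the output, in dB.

47.70 dB

By definition F = SNR_in/SNR_out, so in dB: SNR_out = SNR_in − NF
SNR_out = 53.4 − 5.70 = 47.70 dB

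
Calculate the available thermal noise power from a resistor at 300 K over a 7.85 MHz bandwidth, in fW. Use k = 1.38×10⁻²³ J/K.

32.5 fW

P_n = kTB = 1.38×10⁻²³ × 300 × 7.85×10⁶ = 3.25×10⁻¹⁴ W = 32.5 fW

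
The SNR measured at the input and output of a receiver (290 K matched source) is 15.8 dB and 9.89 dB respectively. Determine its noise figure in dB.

NF (dB) = SNR_in(dB) − SNR_out(dB) when the source is at T₀
NF = 15.8 − 9.89 = 5.91 dB

5.91 dB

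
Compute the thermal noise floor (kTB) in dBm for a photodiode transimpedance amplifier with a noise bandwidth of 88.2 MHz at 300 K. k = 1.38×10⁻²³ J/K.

−94.4 dBm

P_n = kTB = 1.38×10⁻²³ × 300 × 8.82×10⁷ = 3.65×10⁻¹³ W
In dBm: 10 log₁₀(3.65×10⁻¹³ / 10⁻³) = −94.4 dBm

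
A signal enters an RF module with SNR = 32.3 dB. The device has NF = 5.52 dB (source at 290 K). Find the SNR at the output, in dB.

26.78 dB

By definition F = SNR_in/SNR_out, so in dB: SNR_out = SNR_in − NF
SNR_out = 32.3 − 5.52 = 26.78 dB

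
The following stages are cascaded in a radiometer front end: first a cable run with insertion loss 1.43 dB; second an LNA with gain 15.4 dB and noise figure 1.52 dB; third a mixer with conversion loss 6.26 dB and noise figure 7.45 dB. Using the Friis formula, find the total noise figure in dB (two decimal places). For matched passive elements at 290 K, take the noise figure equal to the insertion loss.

3.33 dB

Convert to linear (a loss of L dB is a gain of −L dB): F_i = 10^(NF_i/10), G_i = 10^(G_i,dB/10)
  Stage 1: F_1 = 10^(1.43/10) = 1.390, G_1 = 10^(−1.43/10) = 0.7194
  Stage 2: F_2 = 10^(1.52/10) = 1.419, G_2 = 10^(15.4/10) = 34.67
  Stage 3: F_3 = 10^(7.45/10) = 5.559, G_3 = 10^(−6.26/10) = 0.2366
Friis cascade:
  F = 1.390 + (1.419 − 1)/0.7194 + (5.559 − 1)/24.95 = 2.155
NF = 10 log₁₀(2.155) = 3.33 dB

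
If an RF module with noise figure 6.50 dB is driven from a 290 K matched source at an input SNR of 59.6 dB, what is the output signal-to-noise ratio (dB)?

53.10 dB

By definition F = SNR_in/SNR_out, so in dB: SNR_out = SNR_in − NF
SNR_out = 59.6 − 6.50 = 53.10 dB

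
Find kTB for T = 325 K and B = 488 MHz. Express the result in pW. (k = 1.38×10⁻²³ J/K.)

P_n = kTB = 1.38×10⁻²³ × 325 × 4.88×10⁸ = 2.19×10⁻¹² W = 2.19 pW

2.19 pW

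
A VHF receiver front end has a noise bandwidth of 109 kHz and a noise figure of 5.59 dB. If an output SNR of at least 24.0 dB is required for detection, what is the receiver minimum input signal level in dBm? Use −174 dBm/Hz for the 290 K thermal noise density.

−94.0 dBm

Sensitivity = −174 + 10 log₁₀(B) + NF + SNR_min
= −174 + 50.37 + 5.59 + 24.0
= −94.04 dBm → −94.0 dBm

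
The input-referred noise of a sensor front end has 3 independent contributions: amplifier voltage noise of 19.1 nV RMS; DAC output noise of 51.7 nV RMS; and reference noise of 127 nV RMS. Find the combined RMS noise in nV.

Uncorrelated sources add in power (mean-square): V_tot = √(ΣV_i²)
V_tot = √[(1.91×10⁻⁸)² + (5.17×10⁻⁸)² + (1.27×10⁻⁷)²] = 1.38×10⁻⁷ V = 138 nV

138 nV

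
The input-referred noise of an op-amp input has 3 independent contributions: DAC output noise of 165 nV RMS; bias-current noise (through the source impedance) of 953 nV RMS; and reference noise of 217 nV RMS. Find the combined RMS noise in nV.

991 nV

Uncorrelated sources add in power (mean-square): V_tot = √(ΣV_i²)
V_tot = √[(1.65×10⁻⁷)² + (9.53×10⁻⁷)² + (2.17×10⁻⁷)²] = 9.91×10⁻⁷ V = 991 nV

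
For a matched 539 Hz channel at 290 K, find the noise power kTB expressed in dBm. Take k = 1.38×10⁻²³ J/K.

P_n = kTB = 1.38×10⁻²³ × 290 × 5.39×10² = 2.16×10⁻¹⁸ W
In dBm: 10 log₁₀(2.16×10⁻¹⁸ / 10⁻³) = −146.7 dBm

−146.7 dBm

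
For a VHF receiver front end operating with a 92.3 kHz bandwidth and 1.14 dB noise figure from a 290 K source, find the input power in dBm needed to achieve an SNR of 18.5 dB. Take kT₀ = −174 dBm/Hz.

−104.7 dBm

Sensitivity = −174 + 10 log₁₀(B) + NF + SNR_min
= −174 + 49.65 + 1.14 + 18.5
= −104.71 dBm → −104.7 dBm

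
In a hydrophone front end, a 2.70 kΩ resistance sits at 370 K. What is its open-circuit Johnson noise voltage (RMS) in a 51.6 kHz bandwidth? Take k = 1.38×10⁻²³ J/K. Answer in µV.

1.69 µV

V_n = √(4kTRB)
4kTRB = 4 × 1.38×10⁻²³ × 370 × 2.70×10³ × 5.16×10⁴ = 2.85×10⁻¹² V²
V_n = √(2.85×10⁻¹²) = 1.69×10⁻⁶ V = 1.69 µV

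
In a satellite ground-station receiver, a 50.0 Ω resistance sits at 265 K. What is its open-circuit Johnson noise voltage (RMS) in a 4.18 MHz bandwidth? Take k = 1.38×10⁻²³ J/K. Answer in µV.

V_n = √(4kTRB)
4kTRB = 4 × 1.38×10⁻²³ × 265 × 5.00×10¹ × 4.18×10⁶ = 3.06×10⁻¹² V²
V_n = √(3.06×10⁻¹²) = 1.75×10⁻⁶ V = 1.75 µV

1.75 µV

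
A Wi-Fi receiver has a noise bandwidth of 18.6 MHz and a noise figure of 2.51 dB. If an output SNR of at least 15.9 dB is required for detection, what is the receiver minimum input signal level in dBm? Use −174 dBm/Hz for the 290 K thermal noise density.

−82.9 dBm

Sensitivity = −174 + 10 log₁₀(B) + NF + SNR_min
= −174 + 72.7 + 2.51 + 15.9
= −82.89 dBm → −82.9 dBm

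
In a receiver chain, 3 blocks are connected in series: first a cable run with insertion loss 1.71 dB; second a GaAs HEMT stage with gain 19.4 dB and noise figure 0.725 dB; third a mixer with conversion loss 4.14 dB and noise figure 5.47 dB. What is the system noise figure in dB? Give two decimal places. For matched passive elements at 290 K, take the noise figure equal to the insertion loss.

Convert to linear (a loss of L dB is a gain of −L dB): F_i = 10^(NF_i/10), G_i = 10^(G_i,dB/10)
  Stage 1: F_1 = 10^(1.71/10) = 1.483, G_1 = 10^(−1.71/10) = 0.6745
  Stage 2: F_2 = 10^(0.725/10) = 1.182, G_2 = 10^(19.4/10) = 87.10
  Stage 3: F_3 = 10^(5.47/10) = 3.524, G_3 = 10^(−4.14/10) = 0.3855
Friis cascade:
  F = 1.483 + (1.182 − 1)/0.6745 + (3.524 − 1)/58.75 = 1.795
NF = 10 log₁₀(1.795) = 2.54 dB

2.54 dB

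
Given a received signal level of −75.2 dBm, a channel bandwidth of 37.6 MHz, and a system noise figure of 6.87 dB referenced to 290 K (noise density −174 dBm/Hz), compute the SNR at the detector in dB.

16.2 dB

Noise floor: N = −174 + 10 log₁₀(B) + NF
10 log₁₀(3.76×10⁷) = 75.75 dB
N = −174 + 75.75 + 6.87 = −91.38 dBm
SNR = P_sig − N = −75.2 − (−91.38) = 16.18 dB → 16.2 dB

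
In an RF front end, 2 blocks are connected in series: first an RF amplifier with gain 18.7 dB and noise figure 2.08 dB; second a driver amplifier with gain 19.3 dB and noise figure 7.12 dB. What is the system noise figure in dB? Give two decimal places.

2.23 dB

Convert to linear (a loss of L dB is a gain of −L dB): F_i = 10^(NF_i/10), G_i = 10^(G_i,dB/10)
  Stage 1: F_1 = 10^(2.08/10) = 1.614, G_1 = 10^(18.7/10) = 74.13
  Stage 2: F_2 = 10^(7.12/10) = 5.152, G_2 = 10^(19.3/10) = 85.11
Friis cascade:
  F = 1.614 + (5.152 − 1)/74.13 = 1.670
NF = 10 log₁₀(1.670) = 2.23 dB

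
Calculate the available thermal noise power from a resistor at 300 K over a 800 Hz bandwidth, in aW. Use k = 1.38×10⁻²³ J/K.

P_n = kTB = 1.38×10⁻²³ × 300 × 8.00×10² = 3.31×10⁻¹⁸ W = 3.31 aW

3.31 aW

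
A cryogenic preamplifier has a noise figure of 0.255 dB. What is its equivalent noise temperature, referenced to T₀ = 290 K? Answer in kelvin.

17.5 K

F = 10^(0.255/10) = 1.06047
T_e = (F − 1)·T₀ = (1.06047 − 1) × 290 = 17.5 K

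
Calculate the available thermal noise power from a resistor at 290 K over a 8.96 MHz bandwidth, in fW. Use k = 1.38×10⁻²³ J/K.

35.9 fW

P_n = kTB = 1.38×10⁻²³ × 290 × 8.96×10⁶ = 3.59×10⁻¹⁴ W = 35.9 fW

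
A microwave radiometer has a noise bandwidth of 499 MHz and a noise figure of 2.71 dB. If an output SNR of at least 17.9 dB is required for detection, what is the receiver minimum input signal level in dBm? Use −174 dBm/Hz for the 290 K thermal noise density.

Sensitivity = −174 + 10 log₁₀(B) + NF + SNR_min
= −174 + 86.98 + 2.71 + 17.9
= −66.41 dBm → −66.4 dBm

−66.4 dBm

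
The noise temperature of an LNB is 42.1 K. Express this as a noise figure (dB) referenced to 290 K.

0.589 dB

F = 1 + T_e/T₀ = 1 + 42.1/290 = 1.14517
NF = 10 log₁₀(1.14517) = 0.589 dB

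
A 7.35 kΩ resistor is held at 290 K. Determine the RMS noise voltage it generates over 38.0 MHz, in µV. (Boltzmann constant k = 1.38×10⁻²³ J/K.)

66.9 µV

V_n = √(4kTRB)
4kTRB = 4 × 1.38×10⁻²³ × 290 × 7.35×10³ × 3.80×10⁷ = 4.47×10⁻⁹ V²
V_n = √(4.47×10⁻⁹) = 6.69×10⁻⁵ V = 66.9 µV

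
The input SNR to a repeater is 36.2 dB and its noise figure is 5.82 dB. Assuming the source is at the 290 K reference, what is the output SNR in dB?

By definition F = SNR_in/SNR_out, so in dB: SNR_out = SNR_in − NF
SNR_out = 36.2 − 5.82 = 30.38 dB

30.38 dB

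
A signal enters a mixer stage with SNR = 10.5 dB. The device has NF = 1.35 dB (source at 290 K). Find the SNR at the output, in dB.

9.15 dB

By definition F = SNR_in/SNR_out, so in dB: SNR_out = SNR_in − NF
SNR_out = 10.5 − 1.35 = 9.15 dB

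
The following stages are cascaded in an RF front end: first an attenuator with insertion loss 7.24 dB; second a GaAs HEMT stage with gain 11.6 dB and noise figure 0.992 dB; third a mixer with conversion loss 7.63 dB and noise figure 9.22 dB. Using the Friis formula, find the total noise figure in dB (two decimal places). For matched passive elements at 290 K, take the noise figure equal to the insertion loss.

Convert to linear (a loss of L dB is a gain of −L dB): F_i = 10^(NF_i/10), G_i = 10^(G_i,dB/10)
  Stage 1: F_1 = 10^(7.24/10) = 5.297, G_1 = 10^(−7.24/10) = 0.1888
  Stage 2: F_2 = 10^(0.992/10) = 1.257, G_2 = 10^(11.6/10) = 14.45
  Stage 3: F_3 = 10^(9.22/10) = 8.356, G_3 = 10^(−7.63/10) = 0.1726
Friis cascade:
  F = 5.297 + (1.257 − 1)/0.1888 + (8.356 − 1)/2.729 = 9.351
NF = 10 log₁₀(9.351) = 9.71 dB

9.71 dB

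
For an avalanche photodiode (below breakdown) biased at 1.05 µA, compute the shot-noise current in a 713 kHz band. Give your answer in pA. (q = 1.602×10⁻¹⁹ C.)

490 pA

I_n = √(2qI·B)
2qI·B = 2 × 1.602×10⁻¹⁹ × 1.05×10⁻⁶ × 7.13×10⁵ = 2.40×10⁻¹⁹ A²
I_n = √(2.40×10⁻¹⁹) = 4.90×10⁻¹⁰ A = 490 pA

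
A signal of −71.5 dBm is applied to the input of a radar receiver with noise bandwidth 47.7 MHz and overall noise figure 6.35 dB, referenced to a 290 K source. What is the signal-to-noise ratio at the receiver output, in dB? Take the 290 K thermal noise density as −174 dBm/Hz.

Noise floor: N = −174 + 10 log₁₀(B) + NF
10 log₁₀(4.77×10⁷) = 76.79 dB
N = −174 + 76.79 + 6.35 = −90.86 dBm
SNR = P_sig − N = −71.5 − (−90.86) = 19.36 dB → 19.4 dB

19.4 dB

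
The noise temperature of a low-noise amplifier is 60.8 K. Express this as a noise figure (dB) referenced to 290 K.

0.827 dB

F = 1 + T_e/T₀ = 1 + 60.8/290 = 1.20966
NF = 10 log₁₀(1.20966) = 0.827 dB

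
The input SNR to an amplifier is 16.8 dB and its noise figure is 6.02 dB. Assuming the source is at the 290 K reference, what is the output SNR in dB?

10.78 dB

By definition F = SNR_in/SNR_out, so in dB: SNR_out = SNR_in − NF
SNR_out = 16.8 − 6.02 = 10.78 dB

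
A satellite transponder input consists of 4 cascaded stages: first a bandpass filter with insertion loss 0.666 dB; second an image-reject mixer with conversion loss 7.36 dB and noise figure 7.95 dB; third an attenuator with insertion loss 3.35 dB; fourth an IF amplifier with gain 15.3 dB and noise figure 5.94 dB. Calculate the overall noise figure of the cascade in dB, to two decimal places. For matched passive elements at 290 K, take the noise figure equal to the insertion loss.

17.39 dB

Convert to linear (a loss of L dB is a gain of −L dB): F_i = 10^(NF_i/10), G_i = 10^(G_i,dB/10)
  Stage 1: F_1 = 10^(0.666/10) = 1.166, G_1 = 10^(−0.666/10) = 0.8578
  Stage 2: F_2 = 10^(7.95/10) = 6.237, G_2 = 10^(−7.36/10) = 0.1837
  Stage 3: F_3 = 10^(3.35/10) = 2.163, G_3 = 10^(−3.35/10) = 0.4624
  Stage 4: F_4 = 10^(5.94/10) = 3.926, G_4 = 10^(15.3/10) = 33.88
Friis cascade:
  F = 1.166 + (6.237 − 1)/0.8578 + (2.163 − 1)/0.1575 + (3.926 − 1)/0.07285 = 54.83
NF = 10 log₁₀(54.83) = 17.39 dB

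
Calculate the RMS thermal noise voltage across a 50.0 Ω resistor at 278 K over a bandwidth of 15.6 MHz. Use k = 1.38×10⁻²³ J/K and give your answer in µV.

V_n = √(4kTRB)
4kTRB = 4 × 1.38×10⁻²³ × 278 × 5.00×10¹ × 1.56×10⁷ = 1.20×10⁻¹¹ V²
V_n = √(1.20×10⁻¹¹) = 3.46×10⁻⁶ V = 3.46 µV

3.46 µV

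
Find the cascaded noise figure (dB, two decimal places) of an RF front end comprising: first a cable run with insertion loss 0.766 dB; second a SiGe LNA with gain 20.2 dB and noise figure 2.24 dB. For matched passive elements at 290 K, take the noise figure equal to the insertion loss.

Convert to linear (a loss of L dB is a gain of −L dB): F_i = 10^(NF_i/10), G_i = 10^(G_i,dB/10)
  Stage 1: F_1 = 10^(0.766/10) = 1.193, G_1 = 10^(−0.766/10) = 0.8383
  Stage 2: F_2 = 10^(2.24/10) = 1.675, G_2 = 10^(20.2/10) = 104.7
Friis cascade:
  F = 1.193 + (1.675 − 1)/0.8383 = 1.998
NF = 10 log₁₀(1.998) = 3.01 dB

3.01 dB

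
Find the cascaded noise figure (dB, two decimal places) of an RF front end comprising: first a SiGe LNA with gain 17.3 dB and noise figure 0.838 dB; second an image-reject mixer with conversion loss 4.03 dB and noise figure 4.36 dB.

Convert to linear (a loss of L dB is a gain of −L dB): F_i = 10^(NF_i/10), G_i = 10^(G_i,dB/10)
  Stage 1: F_1 = 10^(0.838/10) = 1.213, G_1 = 10^(17.3/10) = 53.70
  Stage 2: F_2 = 10^(4.36/10) = 2.729, G_2 = 10^(−4.03/10) = 0.3954
Friis cascade:
  F = 1.213 + (2.729 − 1)/53.70 = 1.245
NF = 10 log₁₀(1.245) = 0.95 dB

0.95 dB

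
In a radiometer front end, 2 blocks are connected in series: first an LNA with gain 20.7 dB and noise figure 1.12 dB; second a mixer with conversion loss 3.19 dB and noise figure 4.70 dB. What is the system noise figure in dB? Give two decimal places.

Convert to linear (a loss of L dB is a gain of −L dB): F_i = 10^(NF_i/10), G_i = 10^(G_i,dB/10)
  Stage 1: F_1 = 10^(1.12/10) = 1.294, G_1 = 10^(20.7/10) = 117.5
  Stage 2: F_2 = 10^(4.70/10) = 2.951, G_2 = 10^(−3.19/10) = 0.4797
Friis cascade:
  F = 1.294 + (2.951 − 1)/117.5 = 1.311
NF = 10 log₁₀(1.311) = 1.18 dB

1.18 dB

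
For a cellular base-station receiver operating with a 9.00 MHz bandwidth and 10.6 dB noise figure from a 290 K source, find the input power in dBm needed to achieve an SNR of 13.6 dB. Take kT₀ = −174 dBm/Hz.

Sensitivity = −174 + 10 log₁₀(B) + NF + SNR_min
= −174 + 69.54 + 10.6 + 13.6
= −80.26 dBm → −80.3 dBm

−80.3 dBm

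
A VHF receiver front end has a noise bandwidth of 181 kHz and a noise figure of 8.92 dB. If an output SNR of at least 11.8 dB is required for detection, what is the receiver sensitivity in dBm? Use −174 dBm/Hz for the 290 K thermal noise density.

Sensitivity = −174 + 10 log₁₀(B) + NF + SNR_min
= −174 + 52.58 + 8.92 + 11.8
= −100.70 dBm → −100.7 dBm

−100.7 dBm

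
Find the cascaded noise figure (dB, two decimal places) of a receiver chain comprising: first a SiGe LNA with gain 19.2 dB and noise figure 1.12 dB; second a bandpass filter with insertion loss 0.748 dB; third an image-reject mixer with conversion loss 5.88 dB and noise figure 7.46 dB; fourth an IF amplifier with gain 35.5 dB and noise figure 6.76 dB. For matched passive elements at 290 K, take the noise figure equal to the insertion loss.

1.96 dB

Convert to linear (a loss of L dB is a gain of −L dB): F_i = 10^(NF_i/10), G_i = 10^(G_i,dB/10)
  Stage 1: F_1 = 10^(1.12/10) = 1.294, G_1 = 10^(19.2/10) = 83.18
  Stage 2: F_2 = 10^(0.748/10) = 1.188, G_2 = 10^(−0.748/10) = 0.8418
  Stage 3: F_3 = 10^(7.46/10) = 5.572, G_3 = 10^(−5.88/10) = 0.2582
  Stage 4: F_4 = 10^(6.76/10) = 4.742, G_4 = 10^(35.5/10) = 3548
Friis cascade:
  F = 1.294 + (1.188 − 1)/83.18 + (5.572 − 1)/70.02 + (4.742 − 1)/18.08 = 1.569
NF = 10 log₁₀(1.569) = 1.96 dB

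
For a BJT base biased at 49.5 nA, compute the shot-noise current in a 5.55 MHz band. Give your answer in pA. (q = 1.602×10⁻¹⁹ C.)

I_n = √(2qI·B)
2qI·B = 2 × 1.602×10⁻¹⁹ × 4.95×10⁻⁸ × 5.55×10⁶ = 8.80×10⁻²⁰ A²
I_n = √(8.80×10⁻²⁰) = 2.97×10⁻¹⁰ A = 297 pA

297 pA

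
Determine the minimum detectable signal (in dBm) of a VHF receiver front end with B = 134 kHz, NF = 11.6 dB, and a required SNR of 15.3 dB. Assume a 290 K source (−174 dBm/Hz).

Sensitivity = −174 + 10 log₁₀(B) + NF + SNR_min
= −174 + 51.27 + 11.6 + 15.3
= −95.83 dBm → −95.8 dBm

−95.8 dBm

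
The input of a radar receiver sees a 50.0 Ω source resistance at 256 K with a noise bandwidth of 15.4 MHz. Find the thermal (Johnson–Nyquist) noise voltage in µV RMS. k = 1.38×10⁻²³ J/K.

3.30 µV

V_n = √(4kTRB)
4kTRB = 4 × 1.38×10⁻²³ × 256 × 5.00×10¹ × 1.54×10⁷ = 1.09×10⁻¹¹ V²
V_n = √(1.09×10⁻¹¹) = 3.30×10⁻⁶ V = 3.30 µV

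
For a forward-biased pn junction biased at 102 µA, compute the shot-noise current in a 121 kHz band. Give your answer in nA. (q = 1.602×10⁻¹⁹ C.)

1.99 nA

I_n = √(2qI·B)
2qI·B = 2 × 1.602×10⁻¹⁹ × 1.02×10⁻⁴ × 1.21×10⁵ = 3.95×10⁻¹⁸ A²
I_n = √(3.95×10⁻¹⁸) = 1.99×10⁻⁹ A = 1.99 nA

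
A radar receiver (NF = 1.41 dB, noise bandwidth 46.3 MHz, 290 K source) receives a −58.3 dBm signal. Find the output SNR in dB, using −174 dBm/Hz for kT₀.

37.6 dB

Noise floor: N = −174 + 10 log₁₀(B) + NF
10 log₁₀(4.63×10⁷) = 76.66 dB
N = −174 + 76.66 + 1.41 = −95.93 dBm
SNR = P_sig − N = −58.3 − (−95.93) = 37.63 dB → 37.6 dB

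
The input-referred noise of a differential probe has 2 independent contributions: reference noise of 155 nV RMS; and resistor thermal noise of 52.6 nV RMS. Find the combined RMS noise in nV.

164 nV

Uncorrelated sources add in power (mean-square): V_tot = √(ΣV_i²)
V_tot = √[(1.55×10⁻⁷)² + (5.26×10⁻⁸)²] = 1.64×10⁻⁷ V = 164 nV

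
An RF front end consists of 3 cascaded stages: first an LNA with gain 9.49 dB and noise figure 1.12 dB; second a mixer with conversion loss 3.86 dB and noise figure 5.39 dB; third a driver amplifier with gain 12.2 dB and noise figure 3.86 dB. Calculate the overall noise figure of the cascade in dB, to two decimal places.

Convert to linear (a loss of L dB is a gain of −L dB): F_i = 10^(NF_i/10), G_i = 10^(G_i,dB/10)
  Stage 1: F_1 = 10^(1.12/10) = 1.294, G_1 = 10^(9.49/10) = 8.892
  Stage 2: F_2 = 10^(5.39/10) = 3.459, G_2 = 10^(−3.86/10) = 0.4111
  Stage 3: F_3 = 10^(3.86/10) = 2.432, G_3 = 10^(12.2/10) = 16.60
Friis cascade:
  F = 1.294 + (3.459 − 1)/8.892 + (2.432 − 1)/3.656 = 1.963
NF = 10 log₁₀(1.963) = 2.93 dB

2.93 dB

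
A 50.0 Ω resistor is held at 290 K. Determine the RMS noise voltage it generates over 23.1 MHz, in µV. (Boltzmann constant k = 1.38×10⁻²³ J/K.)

V_n = √(4kTRB)
4kTRB = 4 × 1.38×10⁻²³ × 290 × 5.00×10¹ × 2.31×10⁷ = 1.85×10⁻¹¹ V²
V_n = √(1.85×10⁻¹¹) = 4.30×10⁻⁶ V = 4.30 µV

4.30 µV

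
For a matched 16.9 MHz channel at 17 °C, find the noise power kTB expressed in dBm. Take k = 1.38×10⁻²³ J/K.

−101.7 dBm

T = 17 °C + 273.15 = 290.15 K
P_n = kTB = 1.38×10⁻²³ × 290.15 × 1.69×10⁷ = 6.77×10⁻¹⁴ W
In dBm: 10 log₁₀(6.77×10⁻¹⁴ / 10⁻³) = −101.7 dBm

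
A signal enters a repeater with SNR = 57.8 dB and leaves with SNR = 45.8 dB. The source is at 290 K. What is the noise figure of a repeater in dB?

NF (dB) = SNR_in(dB) − SNR_out(dB) when the source is at T₀
NF = 57.8 − 45.8 = 12.0 dB

12.0 dB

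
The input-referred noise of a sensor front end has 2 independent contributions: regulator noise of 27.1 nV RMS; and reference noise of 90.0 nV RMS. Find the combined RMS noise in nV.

94.0 nV

Uncorrelated sources add in power (mean-square): V_tot = √(ΣV_i²)
V_tot = √[(2.71×10⁻⁸)² + (9.00×10⁻⁸)²] = 9.40×10⁻⁸ V = 94.0 nV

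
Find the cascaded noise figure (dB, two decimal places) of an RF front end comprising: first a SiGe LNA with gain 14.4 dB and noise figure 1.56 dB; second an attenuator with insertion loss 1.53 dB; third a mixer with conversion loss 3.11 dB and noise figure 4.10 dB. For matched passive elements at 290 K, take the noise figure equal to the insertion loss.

Convert to linear (a loss of L dB is a gain of −L dB): F_i = 10^(NF_i/10), G_i = 10^(G_i,dB/10)
  Stage 1: F_1 = 10^(1.56/10) = 1.432, G_1 = 10^(14.4/10) = 27.54
  Stage 2: F_2 = 10^(1.53/10) = 1.422, G_2 = 10^(−1.53/10) = 0.7031
  Stage 3: F_3 = 10^(4.10/10) = 2.570, G_3 = 10^(−3.11/10) = 0.4887
Friis cascade:
  F = 1.432 + (1.422 − 1)/27.54 + (2.570 − 1)/19.36 = 1.529
NF = 10 log₁₀(1.529) = 1.84 dB

1.84 dB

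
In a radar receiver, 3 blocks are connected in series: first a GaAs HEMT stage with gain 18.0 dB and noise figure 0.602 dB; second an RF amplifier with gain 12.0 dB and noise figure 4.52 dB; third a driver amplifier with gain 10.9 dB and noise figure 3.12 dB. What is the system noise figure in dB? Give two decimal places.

Convert to linear (a loss of L dB is a gain of −L dB): F_i = 10^(NF_i/10), G_i = 10^(G_i,dB/10)
  Stage 1: F_1 = 10^(0.602/10) = 1.149, G_1 = 10^(18.0/10) = 63.10
  Stage 2: F_2 = 10^(4.52/10) = 2.831, G_2 = 10^(12.0/10) = 15.85
  Stage 3: F_3 = 10^(3.12/10) = 2.051, G_3 = 10^(10.9/10) = 12.30
Friis cascade:
  F = 1.149 + (2.831 − 1)/63.10 + (2.051 − 1)/1000 = 1.179
NF = 10 log₁₀(1.179) = 0.71 dB

0.71 dB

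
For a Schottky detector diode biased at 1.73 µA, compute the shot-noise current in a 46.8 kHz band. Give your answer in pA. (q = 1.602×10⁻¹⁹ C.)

161 pA

I_n = √(2qI·B)
2qI·B = 2 × 1.602×10⁻¹⁹ × 1.73×10⁻⁶ × 4.68×10⁴ = 2.59×10⁻²⁰ A²
I_n = √(2.59×10⁻²⁰) = 1.61×10⁻¹⁰ A = 161 pA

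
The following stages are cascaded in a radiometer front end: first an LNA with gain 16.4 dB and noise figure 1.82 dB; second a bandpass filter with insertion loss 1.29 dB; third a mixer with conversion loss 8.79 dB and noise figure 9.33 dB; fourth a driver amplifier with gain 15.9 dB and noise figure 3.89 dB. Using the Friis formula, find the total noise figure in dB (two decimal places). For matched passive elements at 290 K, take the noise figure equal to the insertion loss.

Convert to linear (a loss of L dB is a gain of −L dB): F_i = 10^(NF_i/10), G_i = 10^(G_i,dB/10)
  Stage 1: F_1 = 10^(1.82/10) = 1.521, G_1 = 10^(16.4/10) = 43.65
  Stage 2: F_2 = 10^(1.29/10) = 1.346, G_2 = 10^(−1.29/10) = 0.7430
  Stage 3: F_3 = 10^(9.33/10) = 8.570, G_3 = 10^(−8.79/10) = 0.1321
  Stage 4: F_4 = 10^(3.89/10) = 2.449, G_4 = 10^(15.9/10) = 38.90
Friis cascade:
  F = 1.521 + (1.346 − 1)/43.65 + (8.570 − 1)/32.43 + (2.449 − 1)/4.285 = 2.100
NF = 10 log₁₀(2.100) = 3.22 dB

3.22 dB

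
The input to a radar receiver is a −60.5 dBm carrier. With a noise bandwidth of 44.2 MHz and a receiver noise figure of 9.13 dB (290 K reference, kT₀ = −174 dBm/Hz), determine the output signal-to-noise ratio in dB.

Noise floor: N = −174 + 10 log₁₀(B) + NF
10 log₁₀(4.42×10⁷) = 76.45 dB
N = −174 + 76.45 + 9.13 = −88.42 dBm
SNR = P_sig − N = −60.5 − (−88.42) = 27.92 dB → 27.9 dB

27.9 dB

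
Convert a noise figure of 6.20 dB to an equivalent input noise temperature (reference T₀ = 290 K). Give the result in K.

F = 10^(6.20/10) = 4.16869
T_e = (F − 1)·T₀ = (4.16869 − 1) × 290 = 919 K

919 K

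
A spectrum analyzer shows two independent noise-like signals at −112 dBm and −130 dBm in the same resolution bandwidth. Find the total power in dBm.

−111.9 dBm

Convert to linear, add, convert back:
P₁ = 6.31×10⁻¹⁵ W, P₂ = 1.00×10⁻¹⁶ W
P_tot = 6.41×10⁻¹⁵ W → 10 log₁₀(P_tot / 10⁻³) = −111.9 dBm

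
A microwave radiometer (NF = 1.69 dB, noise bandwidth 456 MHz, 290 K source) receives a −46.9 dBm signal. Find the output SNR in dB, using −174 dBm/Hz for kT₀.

38.8 dB

Noise floor: N = −174 + 10 log₁₀(B) + NF
10 log₁₀(4.56×10⁸) = 86.59 dB
N = −174 + 86.59 + 1.69 = −85.72 dBm
SNR = P_sig − N = −46.9 − (−85.72) = 38.82 dB → 38.8 dB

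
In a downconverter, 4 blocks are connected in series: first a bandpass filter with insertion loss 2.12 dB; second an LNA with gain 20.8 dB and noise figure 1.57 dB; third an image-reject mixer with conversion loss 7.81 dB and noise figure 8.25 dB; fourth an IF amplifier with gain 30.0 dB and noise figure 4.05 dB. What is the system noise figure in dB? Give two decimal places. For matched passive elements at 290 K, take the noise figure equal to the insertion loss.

Convert to linear (a loss of L dB is a gain of −L dB): F_i = 10^(NF_i/10), G_i = 10^(G_i,dB/10)
  Stage 1: F_1 = 10^(2.12/10) = 1.629, G_1 = 10^(−2.12/10) = 0.6138
  Stage 2: F_2 = 10^(1.57/10) = 1.435, G_2 = 10^(20.8/10) = 120.2
  Stage 3: F_3 = 10^(8.25/10) = 6.683, G_3 = 10^(−7.81/10) = 0.1656
  Stage 4: F_4 = 10^(4.05/10) = 2.541, G_4 = 10^(30.0/10) = 1000
Friis cascade:
  F = 1.629 + (1.435 − 1)/0.6138 + (6.683 − 1)/73.79 + (2.541 − 1)/12.22 = 2.542
NF = 10 log₁₀(2.542) = 4.05 dB

4.05 dB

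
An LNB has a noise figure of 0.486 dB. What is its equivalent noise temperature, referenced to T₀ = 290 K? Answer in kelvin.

F = 10^(0.486/10) = 1.11841
T_e = (F − 1)·T₀ = (1.11841 − 1) × 290 = 34.3 K

34.3 K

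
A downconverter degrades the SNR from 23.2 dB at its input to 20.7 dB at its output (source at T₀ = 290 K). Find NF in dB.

2.5 dB

NF (dB) = SNR_in(dB) − SNR_out(dB) when the source is at T₀
NF = 23.2 − 20.7 = 2.5 dB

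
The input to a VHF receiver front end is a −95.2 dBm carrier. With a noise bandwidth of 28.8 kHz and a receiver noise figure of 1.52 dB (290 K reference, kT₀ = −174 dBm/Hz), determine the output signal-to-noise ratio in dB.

32.7 dB

Noise floor: N = −174 + 10 log₁₀(B) + NF
10 log₁₀(2.88×10⁴) = 44.59 dB
N = −174 + 44.59 + 1.52 = −127.89 dBm
SNR = P_sig − N = −95.2 − (−127.89) = 32.69 dB → 32.7 dB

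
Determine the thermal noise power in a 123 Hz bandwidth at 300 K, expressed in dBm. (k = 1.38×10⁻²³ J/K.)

P_n = kTB = 1.38×10⁻²³ × 300 × 1.23×10² = 5.09×10⁻¹⁹ W
In dBm: 10 log₁₀(5.09×10⁻¹⁹ / 10⁻³) = −152.9 dBm

−152.9 dBm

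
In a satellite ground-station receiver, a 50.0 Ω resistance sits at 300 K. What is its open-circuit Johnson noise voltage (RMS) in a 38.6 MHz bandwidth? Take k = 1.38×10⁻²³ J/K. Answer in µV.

V_n = √(4kTRB)
4kTRB = 4 × 1.38×10⁻²³ × 300 × 5.00×10¹ × 3.86×10⁷ = 3.20×10⁻¹¹ V²
V_n = √(3.20×10⁻¹¹) = 5.65×10⁻⁶ V = 5.65 µV

5.65 µV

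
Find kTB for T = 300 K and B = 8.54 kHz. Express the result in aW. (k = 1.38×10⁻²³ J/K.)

35.4 aW

P_n = kTB = 1.38×10⁻²³ × 300 × 8.54×10³ = 3.54×10⁻¹⁷ W = 35.4 aW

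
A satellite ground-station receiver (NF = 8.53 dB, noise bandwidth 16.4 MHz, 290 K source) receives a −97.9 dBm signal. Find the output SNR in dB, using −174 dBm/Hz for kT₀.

Noise floor: N = −174 + 10 log₁₀(B) + NF
10 log₁₀(1.64×10⁷) = 72.15 dB
N = −174 + 72.15 + 8.53 = −93.32 dBm
SNR = P_sig − N = −97.9 − (−93.32) = −4.58 dB → −4.6 dB

−4.6 dB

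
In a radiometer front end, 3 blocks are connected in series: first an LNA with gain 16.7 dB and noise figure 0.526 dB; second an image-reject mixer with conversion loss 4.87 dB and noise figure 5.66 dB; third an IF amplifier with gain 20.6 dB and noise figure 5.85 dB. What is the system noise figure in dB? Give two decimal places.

Convert to linear (a loss of L dB is a gain of −L dB): F_i = 10^(NF_i/10), G_i = 10^(G_i,dB/10)
  Stage 1: F_1 = 10^(0.526/10) = 1.129, G_1 = 10^(16.7/10) = 46.77
  Stage 2: F_2 = 10^(5.66/10) = 3.681, G_2 = 10^(−4.87/10) = 0.3258
  Stage 3: F_3 = 10^(5.85/10) = 3.846, G_3 = 10^(20.6/10) = 114.8
Friis cascade:
  F = 1.129 + (3.681 − 1)/46.77 + (3.846 − 1)/15.24 = 1.373
NF = 10 log₁₀(1.373) = 1.38 dB

1.38 dB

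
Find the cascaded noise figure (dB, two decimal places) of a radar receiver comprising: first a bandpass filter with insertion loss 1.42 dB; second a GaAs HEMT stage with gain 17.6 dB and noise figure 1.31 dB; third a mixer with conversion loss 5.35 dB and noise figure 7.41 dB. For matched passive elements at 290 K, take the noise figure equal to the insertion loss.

2.97 dB

Convert to linear (a loss of L dB is a gain of −L dB): F_i = 10^(NF_i/10), G_i = 10^(G_i,dB/10)
  Stage 1: F_1 = 10^(1.42/10) = 1.387, G_1 = 10^(−1.42/10) = 0.7211
  Stage 2: F_2 = 10^(1.31/10) = 1.352, G_2 = 10^(17.6/10) = 57.54
  Stage 3: F_3 = 10^(7.41/10) = 5.508, G_3 = 10^(−5.35/10) = 0.2917
Friis cascade:
  F = 1.387 + (1.352 − 1)/0.7211 + (5.508 − 1)/41.50 = 1.984
NF = 10 log₁₀(1.984) = 2.97 dB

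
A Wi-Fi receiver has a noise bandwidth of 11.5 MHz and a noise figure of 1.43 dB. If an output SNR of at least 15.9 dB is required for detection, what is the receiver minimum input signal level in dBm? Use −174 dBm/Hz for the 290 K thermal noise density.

−86.1 dBm

Sensitivity = −174 + 10 log₁₀(B) + NF + SNR_min
= −174 + 70.61 + 1.43 + 15.9
= −86.06 dBm → −86.1 dBm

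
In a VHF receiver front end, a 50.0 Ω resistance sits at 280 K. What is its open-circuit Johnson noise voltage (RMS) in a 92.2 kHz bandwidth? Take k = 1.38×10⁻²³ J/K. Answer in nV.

V_n = √(4kTRB)
4kTRB = 4 × 1.38×10⁻²³ × 280 × 5.00×10¹ × 9.22×10⁴ = 7.13×10⁻¹⁴ V²
V_n = √(7.13×10⁻¹⁴) = 2.67×10⁻⁷ V = 267 nV

267 nV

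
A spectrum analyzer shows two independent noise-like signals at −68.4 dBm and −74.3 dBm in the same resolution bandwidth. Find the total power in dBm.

Convert to linear, add, convert back:
P₁ = 1.45×10⁻¹⁰ W, P₂ = 3.72×10⁻¹¹ W
P_tot = 1.82×10⁻¹⁰ W → 10 log₁₀(P_tot / 10⁻³) = −67.4 dBm

−67.4 dBm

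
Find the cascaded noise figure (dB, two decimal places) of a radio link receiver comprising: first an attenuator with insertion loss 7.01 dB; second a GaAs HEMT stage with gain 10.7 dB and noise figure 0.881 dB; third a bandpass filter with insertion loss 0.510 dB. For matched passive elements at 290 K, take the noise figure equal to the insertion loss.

Convert to linear (a loss of L dB is a gain of −L dB): F_i = 10^(NF_i/10), G_i = 10^(G_i,dB/10)
  Stage 1: F_1 = 10^(7.01/10) = 5.023, G_1 = 10^(−7.01/10) = 0.1991
  Stage 2: F_2 = 10^(0.881/10) = 1.225, G_2 = 10^(10.7/10) = 11.75
  Stage 3: F_3 = 10^(0.510/10) = 1.125, G_3 = 10^(−0.510/10) = 0.8892
Friis cascade:
  F = 5.023 + (1.225 − 1)/0.1991 + (1.125 − 1)/2.339 = 6.206
NF = 10 log₁₀(6.206) = 7.93 dB

7.93 dB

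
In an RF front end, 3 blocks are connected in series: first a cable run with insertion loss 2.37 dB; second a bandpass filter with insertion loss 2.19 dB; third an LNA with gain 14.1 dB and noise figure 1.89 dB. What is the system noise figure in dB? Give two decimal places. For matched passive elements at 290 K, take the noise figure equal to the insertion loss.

6.45 dB

Convert to linear (a loss of L dB is a gain of −L dB): F_i = 10^(NF_i/10), G_i = 10^(G_i,dB/10)
  Stage 1: F_1 = 10^(2.37/10) = 1.726, G_1 = 10^(−2.37/10) = 0.5794
  Stage 2: F_2 = 10^(2.19/10) = 1.656, G_2 = 10^(−2.19/10) = 0.6039
  Stage 3: F_3 = 10^(1.89/10) = 1.545, G_3 = 10^(14.1/10) = 25.70
Friis cascade:
  F = 1.726 + (1.656 − 1)/0.5794 + (1.545 − 1)/0.3499 = 4.416
NF = 10 log₁₀(4.416) = 6.45 dB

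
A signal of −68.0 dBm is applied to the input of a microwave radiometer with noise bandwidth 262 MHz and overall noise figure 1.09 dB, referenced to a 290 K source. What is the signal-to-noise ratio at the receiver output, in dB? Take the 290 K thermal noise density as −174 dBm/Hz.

20.7 dB

Noise floor: N = −174 + 10 log₁₀(B) + NF
10 log₁₀(2.62×10⁸) = 84.18 dB
N = −174 + 84.18 + 1.09 = −88.73 dBm
SNR = P_sig − N = −68.0 − (−88.73) = 20.73 dB → 20.7 dB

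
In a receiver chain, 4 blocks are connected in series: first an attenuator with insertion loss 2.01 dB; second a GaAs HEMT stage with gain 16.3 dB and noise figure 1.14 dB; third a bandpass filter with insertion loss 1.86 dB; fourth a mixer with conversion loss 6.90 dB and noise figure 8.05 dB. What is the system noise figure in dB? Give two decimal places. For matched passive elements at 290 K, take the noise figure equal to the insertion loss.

3.79 dB

Convert to linear (a loss of L dB is a gain of −L dB): F_i = 10^(NF_i/10), G_i = 10^(G_i,dB/10)
  Stage 1: F_1 = 10^(2.01/10) = 1.589, G_1 = 10^(−2.01/10) = 0.6295
  Stage 2: F_2 = 10^(1.14/10) = 1.300, G_2 = 10^(16.3/10) = 42.66
  Stage 3: F_3 = 10^(1.86/10) = 1.535, G_3 = 10^(−1.86/10) = 0.6516
  Stage 4: F_4 = 10^(8.05/10) = 6.383, G_4 = 10^(−6.90/10) = 0.2042
Friis cascade:
  F = 1.589 + (1.300 − 1)/0.6295 + (1.535 − 1)/26.85 + (6.383 − 1)/17.50 = 2.393
NF = 10 log₁₀(2.393) = 3.79 dB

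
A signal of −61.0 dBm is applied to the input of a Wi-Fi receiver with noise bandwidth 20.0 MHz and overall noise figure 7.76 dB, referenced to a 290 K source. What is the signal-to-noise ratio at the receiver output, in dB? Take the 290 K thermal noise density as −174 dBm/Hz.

Noise floor: N = −174 + 10 log₁₀(B) + NF
10 log₁₀(2.00×10⁷) = 73.01 dB
N = −174 + 73.01 + 7.76 = −93.23 dBm
SNR = P_sig − N = −61.0 − (−93.23) = 32.23 dB → 32.2 dB

32.2 dB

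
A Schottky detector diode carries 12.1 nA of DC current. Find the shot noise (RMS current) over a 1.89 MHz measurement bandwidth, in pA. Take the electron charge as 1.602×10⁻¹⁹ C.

I_n = √(2qI·B)
2qI·B = 2 × 1.602×10⁻¹⁹ × 1.21×10⁻⁸ × 1.89×10⁶ = 7.33×10⁻²¹ A²
I_n = √(7.33×10⁻²¹) = 8.56×10⁻¹¹ A = 85.6 pA

85.6 pA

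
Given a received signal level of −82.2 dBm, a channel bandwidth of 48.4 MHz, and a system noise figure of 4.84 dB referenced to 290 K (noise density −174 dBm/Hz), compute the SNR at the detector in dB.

10.1 dB

Noise floor: N = −174 + 10 log₁₀(B) + NF
10 log₁₀(4.84×10⁷) = 76.85 dB
N = −174 + 76.85 + 4.84 = −92.31 dBm
SNR = P_sig − N = −82.2 − (−92.31) = 10.11 dB → 10.1 dB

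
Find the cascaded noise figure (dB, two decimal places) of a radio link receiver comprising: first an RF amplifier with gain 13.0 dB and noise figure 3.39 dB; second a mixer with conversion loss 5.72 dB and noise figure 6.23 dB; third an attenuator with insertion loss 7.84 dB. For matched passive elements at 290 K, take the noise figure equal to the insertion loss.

Convert to linear (a loss of L dB is a gain of −L dB): F_i = 10^(NF_i/10), G_i = 10^(G_i,dB/10)
  Stage 1: F_1 = 10^(3.39/10) = 2.183, G_1 = 10^(13.0/10) = 19.95
  Stage 2: F_2 = 10^(6.23/10) = 4.198, G_2 = 10^(−5.72/10) = 0.2679
  Stage 3: F_3 = 10^(7.84/10) = 6.081, G_3 = 10^(−7.84/10) = 0.1644
Friis cascade:
  F = 2.183 + (4.198 − 1)/19.95 + (6.081 − 1)/5.346 = 3.294
NF = 10 log₁₀(3.294) = 5.18 dB

5.18 dB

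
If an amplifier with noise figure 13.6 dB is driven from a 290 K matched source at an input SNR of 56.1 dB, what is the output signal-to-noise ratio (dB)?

By definition F = SNR_in/SNR_out, so in dB: SNR_out = SNR_in − NF
SNR_out = 56.1 − 13.6 = 42.5 dB

42.5 dB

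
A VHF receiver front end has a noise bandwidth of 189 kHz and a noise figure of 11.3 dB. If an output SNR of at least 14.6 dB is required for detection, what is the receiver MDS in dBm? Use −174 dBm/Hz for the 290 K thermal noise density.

−95.3 dBm

Sensitivity = −174 + 10 log₁₀(B) + NF + SNR_min
= −174 + 52.76 + 11.3 + 14.6
= −95.34 dBm → −95.3 dBm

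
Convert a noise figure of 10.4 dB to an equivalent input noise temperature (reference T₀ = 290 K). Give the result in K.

F = 10^(10.4/10) = 10.9648
T_e = (F − 1)·T₀ = (10.9648 − 1) × 290 = 2890 K

2890 K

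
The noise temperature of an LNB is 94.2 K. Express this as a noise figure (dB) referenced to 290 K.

F = 1 + T_e/T₀ = 1 + 94.2/290 = 1.32483
NF = 10 log₁₀(1.32483) = 1.22 dB

1.22 dB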